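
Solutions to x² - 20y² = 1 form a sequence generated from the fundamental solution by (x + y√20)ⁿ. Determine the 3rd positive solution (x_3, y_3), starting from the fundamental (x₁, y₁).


Step 1: Find the fundamental solution (x₁, y₁) of x² - 20y² = 1.
  Expand √20 as a continued fraction. a₀ = ⌊√20⌋ = 4; iterate m_{k+1} = d_k·a_k − m_k, d_{k+1} = (20 − m_{k+1}²)/d_k, a_{k+1} = ⌊(a₀ + m_{k+1})/d_{k+1}⌋ (starting m₀ = 0, d₀ = 1), with convergents p_k = a_k·p_{k-1} + p_{k-2}, q_k = a_k·q_{k-1} + q_{k-2} (p₋₁ = 1, q₋₁ = 0):
  k = 0: a₀ = 4; p₀/q₀ = 4/1; p₀² − 20·q₀² = 16 − 20 = -4.
  k = 1: m = 4, d = 4, a = ⌊(4 + 4)/4⌋ = 2; p/q = (2·4 + 1)/(2·1 + 0) = 9/2; p² − 20·q² = 81 − 80 = 1.
  The first convergent with p² − 20·q² = 1 gives the fundamental solution (x₁, y₁) = (9, 2).
Step 2: Apply the recurrence (x_{n+1}, y_{n+1}) = (x₁x_n + 20y₁y_n, x₁y_n + y₁x_n) repeatedly.
  From (x_1, y_1) = (9, 2): x_2 = 9·9 + 20·2·2 = 161; y_2 = 9·2 + 2·9 = 36.
  From (x_2, y_2) = (161, 36): x_3 = 9·161 + 20·2·36 = 2889; y_3 = 9·36 + 2·161 = 646.
Step 3: Verify x_3² - 20·y_3² = 8346321 - 8346320 = 1 (should be 1). ✓

(x_1, y_1) = (9, 2); (x_3, y_3) = (2889, 646).


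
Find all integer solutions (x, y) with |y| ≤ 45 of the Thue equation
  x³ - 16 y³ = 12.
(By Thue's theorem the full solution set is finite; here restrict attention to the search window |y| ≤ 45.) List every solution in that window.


The equation is x³ - 16y³ = 12. For fixed y, x³ = 16·y³ + 12, so a solution requires the RHS to be a perfect cube.
Strategy: iterate y from -45 to 45, compute RHS = 16·y³ + 12, and check whether it is a (positive or negative) perfect cube.
Check small values of y:
  y = 0: RHS = 12 is not a perfect cube.
  y = 1: RHS = 28 is not a perfect cube.
  y = -1: RHS = -4 is not a perfect cube.
  y = 2: RHS = 140 is not a perfect cube.
  y = -2: RHS = -116 is not a perfect cube.
  y = 3: RHS = 444 is not a perfect cube.
  y = -3: RHS = -420 is not a perfect cube.
Continuing the search up to |y| = 45 finds no solutions either.
No (x, y) in the scanned range satisfies the equation.

No integer solutions with |y| ≤ 45.


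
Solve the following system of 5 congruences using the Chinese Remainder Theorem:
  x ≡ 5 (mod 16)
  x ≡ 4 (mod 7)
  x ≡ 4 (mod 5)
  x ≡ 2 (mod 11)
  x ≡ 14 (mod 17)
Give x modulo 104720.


Product of moduli M = 16 · 7 · 5 · 11 · 17 = 104720.
Merge one congruence at a time:
  Start: x ≡ 5 (mod 16).
  Combine with x ≡ 4 (mod 7); new modulus lcm = 112.
    Write x = 5 + 16·t and substitute into x ≡ 4 (mod 7): 16·t ≡ 4 − 5 = -1 (mod 7).
    Reduce coefficients mod 7: 2·t ≡ 6 (mod 7).
    The inverse of 2 mod 7 is 4 (since 2·4 = 8 = 1·7 + 1), so t ≡ 4·6 = 24 ≡ 3 (mod 7).
    Then x = 5 + 16·3 = 53, valid modulo lcm(16, 7) = 112: x ≡ 53 (mod 112).
  Combine with x ≡ 4 (mod 5); new modulus lcm = 560.
    Write x = 53 + 112·t and substitute into x ≡ 4 (mod 5): 112·t ≡ 4 − 53 = -49 (mod 5).
    Reduce coefficients mod 5: 2·t ≡ 1 (mod 5).
    The inverse of 2 mod 5 is 3 (since 2·3 = 6 = 1·5 + 1), so t ≡ 3·1 = 3 ≡ 3 (mod 5).
    Then x = 53 + 112·3 = 389, valid modulo lcm(112, 5) = 560: x ≡ 389 (mod 560).
  Combine with x ≡ 2 (mod 11); new modulus lcm = 6160.
    Write x = 389 + 560·t and substitute into x ≡ 2 (mod 11): 560·t ≡ 2 − 389 = -387 (mod 11).
    Reduce coefficients mod 11: 10·t ≡ 9 (mod 11).
    The inverse of 10 mod 11 is 10 (since 10·10 = 100 = 9·11 + 1), so t ≡ 10·9 = 90 ≡ 2 (mod 11).
    Then x = 389 + 560·2 = 1509, valid modulo lcm(560, 11) = 6160: x ≡ 1509 (mod 6160).
  Combine with x ≡ 14 (mod 17); new modulus lcm = 104720.
    Write x = 1509 + 6160·t and substitute into x ≡ 14 (mod 17): 6160·t ≡ 14 − 1509 = -1495 (mod 17).
    Reduce coefficients mod 17: 6·t ≡ 1 (mod 17).
    The inverse of 6 mod 17 is 3 (since 6·3 = 18 = 1·17 + 1), so t ≡ 3·1 = 3 ≡ 3 (mod 17).
    Then x = 1509 + 6160·3 = 19989, valid modulo lcm(6160, 17) = 104720: x ≡ 19989 (mod 104720).
Verify against each original: 19989 mod 16 = 5, 19989 mod 7 = 4, 19989 mod 5 = 4, 19989 mod 11 = 2, 19989 mod 17 = 14.

x ≡ 19989 (mod 104720).


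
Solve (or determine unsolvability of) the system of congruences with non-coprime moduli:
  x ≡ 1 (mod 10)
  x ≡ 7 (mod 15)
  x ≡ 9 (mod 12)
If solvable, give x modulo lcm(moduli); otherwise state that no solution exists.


Moduli 10, 15, 12 are not pairwise coprime, so CRT works modulo lcm(m_i) when all pairwise compatibility conditions hold.
Pairwise compatibility: gcd(m_i, m_j) must divide a_i - a_j for every pair.
Merge one congruence at a time:
  Start: x ≡ 1 (mod 10).
  Combine with x ≡ 7 (mod 15): gcd(10, 15) = 5, and 7 - 1 = 6 is NOT divisible by 5.
    ⇒ system is inconsistent (no integer solution).

No solution (the system is inconsistent).


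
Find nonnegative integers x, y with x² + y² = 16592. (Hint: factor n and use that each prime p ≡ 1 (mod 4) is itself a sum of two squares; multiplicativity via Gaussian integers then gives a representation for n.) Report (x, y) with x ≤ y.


Step 1: Factor n = 16592 = 2^4 · 17 · 61.
Step 2: Check the mod-4 condition on each prime factor: 2 = 2 (special); 17 ≡ 1 (mod 4), exponent 1; 61 ≡ 1 (mod 4), exponent 1.
All primes ≡ 3 (mod 4) appear to even exponent (or don't appear), so by the two-squares theorem n IS expressible as a sum of two squares.
Step 3: Build a representation. Group n = k² · m with k = 4 and m = 17 · 61 = 1037 (a product of primes ≡ 1 (mod 4)); a representation of m scales to one of n via (k·x)² + (k·y)² = k²(x² + y²). Each prime p ≡ 1 (mod 4) is itself a sum of two squares; find a² by testing p − a² for a perfect square:
  17: 17 − 1² = 16 = 4² ⇒ 17 = 1² + 4².
  61: 61 − 1² = 60, 61 − 2² = 57, 61 − 3² = 52, 61 − 4² = 45, 61 − 5² = 36 = 6² ⇒ 61 = 5² + 6².
  Combine using the Brahmagupta–Fibonacci identity (a² + b²)(c² + d²) = (ac − bd)² + (ad + bc)² = (ac + bd)² + (ad − bc)²:
  17 · 61 = 1037: from (1² + 4²)(5² + 6²), take (1·5 − 4·6, 1·6 + 4·5) = (5 − 24, 6 + 20) = (-19, 26); dropping signs (only squares matter) gives (19, 26); check 19² + 26² = 361 + 676 = 1037 ✓.
  Scale by k = 4: (4·19, 4·26) = (76, 104).
Step 4: Order so x ≤ y and verify: 76² + 104² = 5776 + 10816 = 16592 = n. ✓

n = 16592 = 76² + 104² (one valid representation with x ≤ y).


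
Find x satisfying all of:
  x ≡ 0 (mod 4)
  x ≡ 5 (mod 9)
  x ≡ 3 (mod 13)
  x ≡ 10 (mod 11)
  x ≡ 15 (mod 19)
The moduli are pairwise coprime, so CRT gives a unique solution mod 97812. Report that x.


Product of moduli M = 4 · 9 · 13 · 11 · 19 = 97812.
Merge one congruence at a time:
  Start: x ≡ 0 (mod 4).
  Combine with x ≡ 5 (mod 9); new modulus lcm = 36.
    Write x = 0 + 4·t and substitute into x ≡ 5 (mod 9): 4·t ≡ 5 − 0 = 5 (mod 9).
    The inverse of 4 mod 9 is 7 (since 4·7 = 28 = 3·9 + 1), so t ≡ 7·5 = 35 ≡ 8 (mod 9).
    Then x = 0 + 4·8 = 32, valid modulo lcm(4, 9) = 36: x ≡ 32 (mod 36).
  Combine with x ≡ 3 (mod 13); new modulus lcm = 468.
    Write x = 32 + 36·t and substitute into x ≡ 3 (mod 13): 36·t ≡ 3 − 32 = -29 (mod 13).
    Reduce coefficients mod 13: 10·t ≡ 10 (mod 13).
    The inverse of 10 mod 13 is 4 (since 10·4 = 40 = 3·13 + 1), so t ≡ 4·10 = 40 ≡ 1 (mod 13).
    Then x = 32 + 36·1 = 68, valid modulo lcm(36, 13) = 468: x ≡ 68 (mod 468).
  Combine with x ≡ 10 (mod 11); new modulus lcm = 5148.
    Write x = 68 + 468·t and substitute into x ≡ 10 (mod 11): 468·t ≡ 10 − 68 = -58 (mod 11).
    Reduce coefficients mod 11: 6·t ≡ 8 (mod 11).
    The inverse of 6 mod 11 is 2 (since 6·2 = 12 = 1·11 + 1), so t ≡ 2·8 = 16 ≡ 5 (mod 11).
    Then x = 68 + 468·5 = 2408, valid modulo lcm(468, 11) = 5148: x ≡ 2408 (mod 5148).
  Combine with x ≡ 15 (mod 19); new modulus lcm = 97812.
    Write x = 2408 + 5148·t and substitute into x ≡ 15 (mod 19): 5148·t ≡ 15 − 2408 = -2393 (mod 19).
    Reduce coefficients mod 19: 18·t ≡ 1 (mod 19).
    The inverse of 18 mod 19 is 18 (since 18·18 = 324 = 17·19 + 1), so t ≡ 18·1 = 18 ≡ 18 (mod 19).
    Then x = 2408 + 5148·18 = 95072, valid modulo lcm(5148, 19) = 97812: x ≡ 95072 (mod 97812).
Verify against each original: 95072 mod 4 = 0, 95072 mod 9 = 5, 95072 mod 13 = 3, 95072 mod 11 = 10, 95072 mod 19 = 15.

x ≡ 95072 (mod 97812).


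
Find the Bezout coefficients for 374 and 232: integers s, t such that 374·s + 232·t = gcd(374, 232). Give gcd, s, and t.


Euclidean algorithm on (374, 232) — divide until remainder is 0:
  374 = 1 · 232 + 142
  232 = 1 · 142 + 90
  142 = 1 · 90 + 52
  90 = 1 · 52 + 38
  52 = 1 · 38 + 14
  38 = 2 · 14 + 10
  14 = 1 · 10 + 4
  10 = 2 · 4 + 2
  4 = 2 · 2 + 0
gcd(374, 232) = 2.
Track Bezout coefficients alongside the remainders: start with r₀ = 374 = a·1 + b·0 (s = 1, t = 0) and r₁ = 232 = a·0 + b·1 (s = 0, t = 1); each new remainder r_{k+1} = r_{k-1} − q_k·r_k inherits s_{k+1} = s_{k-1} − q_k·s_k, t_{k+1} = t_{k-1} − q_k·t_k, so r_k = a·s_k + b·t_k at every step:
  q = 1: r = 142, s = 1 − 1·0 = 1, t = 0 − 1·1 = -1  (check: 374·1 + 232·(-1) = 142)
  q = 1: r = 90, s = 0 − 1·1 = -1, t = 1 − 1·(-1) = 2  (check: 374·(-1) + 232·2 = 90)
  q = 1: r = 52, s = 1 − 1·(-1) = 2, t = -1 − 1·2 = -3  (check: 374·2 + 232·(-3) = 52)
  q = 1: r = 38, s = -1 − 1·2 = -3, t = 2 − 1·(-3) = 5  (check: 374·(-3) + 232·5 = 38)
  q = 1: r = 14, s = 2 − 1·(-3) = 5, t = -3 − 1·5 = -8  (check: 374·5 + 232·(-8) = 14)
  q = 2: r = 10, s = -3 − 2·5 = -13, t = 5 − 2·(-8) = 21  (check: 374·(-13) + 232·21 = 10)
  q = 1: r = 4, s = 5 − 1·(-13) = 18, t = -8 − 1·21 = -29  (check: 374·18 + 232·(-29) = 4)
  q = 2: r = 2, s = -13 − 2·18 = -49, t = 21 − 2·(-29) = 79  (check: 374·(-49) + 232·79 = 2)
The row with r = 2 (the gcd) gives the Bezout coefficients s = -49, t = 79.
Result: 374 · (-49) + 232 · (79) = 2.

gcd(374, 232) = 2; s = -49, t = 79 (check: 374·(-49) + 232·79 = 2).


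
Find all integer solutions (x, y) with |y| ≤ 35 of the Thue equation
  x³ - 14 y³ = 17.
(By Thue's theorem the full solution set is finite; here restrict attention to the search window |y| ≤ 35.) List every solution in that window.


The equation is x³ - 14y³ = 17. For fixed y, x³ = 14·y³ + 17, so a solution requires the RHS to be a perfect cube.
Strategy: iterate y from -35 to 35, compute RHS = 14·y³ + 17, and check whether it is a (positive or negative) perfect cube.
Check small values of y:
  y = 0: RHS = 17 is not a perfect cube.
  y = 1: RHS = 31 is not a perfect cube.
  y = -1: RHS = 3 is not a perfect cube.
  y = 2: RHS = 129 is not a perfect cube.
  y = -2: RHS = -95 is not a perfect cube.
  y = 3: RHS = 395 is not a perfect cube.
  y = -3: RHS = -361 is not a perfect cube.
Continuing the search up to |y| = 35 finds no solutions either.
No (x, y) in the scanned range satisfies the equation.

No integer solutions with |y| ≤ 35.


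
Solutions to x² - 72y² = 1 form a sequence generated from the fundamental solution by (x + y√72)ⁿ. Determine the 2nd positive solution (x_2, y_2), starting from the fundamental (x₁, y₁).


Step 1: Find the fundamental solution (x₁, y₁) of x² - 72y² = 1.
  Expand √72 as a continued fraction. a₀ = ⌊√72⌋ = 8; iterate m_{k+1} = d_k·a_k − m_k, d_{k+1} = (72 − m_{k+1}²)/d_k, a_{k+1} = ⌊(a₀ + m_{k+1})/d_{k+1}⌋ (starting m₀ = 0, d₀ = 1), with convergents p_k = a_k·p_{k-1} + p_{k-2}, q_k = a_k·q_{k-1} + q_{k-2} (p₋₁ = 1, q₋₁ = 0):
  k = 0: a₀ = 8; p₀/q₀ = 8/1; p₀² − 72·q₀² = 64 − 72 = -8.
  k = 1: m = 8, d = 8, a = ⌊(8 + 8)/8⌋ = 2; p/q = (2·8 + 1)/(2·1 + 0) = 17/2; p² − 72·q² = 289 − 288 = 1.
  The first convergent with p² − 72·q² = 1 gives the fundamental solution (x₁, y₁) = (17, 2).
Step 2: Apply the recurrence (x_{n+1}, y_{n+1}) = (x₁x_n + 72y₁y_n, x₁y_n + y₁x_n) repeatedly.
  From (x_1, y_1) = (17, 2): x_2 = 17·17 + 72·2·2 = 577; y_2 = 17·2 + 2·17 = 68.
Step 3: Verify x_2² - 72·y_2² = 332929 - 332928 = 1 (should be 1). ✓

(x_1, y_1) = (17, 2); (x_2, y_2) = (577, 68).


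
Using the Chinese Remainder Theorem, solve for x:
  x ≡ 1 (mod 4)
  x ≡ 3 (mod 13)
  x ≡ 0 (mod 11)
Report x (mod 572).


Moduli 4, 13, 11 are pairwise coprime; by CRT there is a unique solution modulo M = 4 · 13 · 11 = 572.
Solve pairwise, accumulating the modulus:
  Start with x ≡ 1 (mod 4).
  Combine with x ≡ 3 (mod 13): since gcd(4, 13) = 1, we get a unique residue mod 52.
    Write x = 1 + 4·t and substitute into x ≡ 3 (mod 13): 4·t ≡ 3 − 1 = 2 (mod 13).
    The inverse of 4 mod 13 is 10 (since 4·10 = 40 = 3·13 + 1), so t ≡ 10·2 = 20 ≡ 7 (mod 13).
    Then x = 1 + 4·7 = 29, valid modulo lcm(4, 13) = 52: x ≡ 29 (mod 52).
  Combine with x ≡ 0 (mod 11): since gcd(52, 11) = 1, we get a unique residue mod 572.
    Write x = 29 + 52·t and substitute into x ≡ 0 (mod 11): 52·t ≡ 0 − 29 = -29 (mod 11).
    Reduce coefficients mod 11: 8·t ≡ 4 (mod 11).
    The inverse of 8 mod 11 is 7 (since 8·7 = 56 = 5·11 + 1), so t ≡ 7·4 = 28 ≡ 6 (mod 11).
    Then x = 29 + 52·6 = 341, valid modulo lcm(52, 11) = 572: x ≡ 341 (mod 572).
Verify: 341 mod 4 = 1 ✓, 341 mod 13 = 3 ✓, 341 mod 11 = 0 ✓.

x ≡ 341 (mod 572).


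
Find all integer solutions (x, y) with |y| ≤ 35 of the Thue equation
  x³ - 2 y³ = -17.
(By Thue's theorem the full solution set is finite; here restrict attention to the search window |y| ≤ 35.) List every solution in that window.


The equation is x³ - 2y³ = -17. For fixed y, x³ = 2·y³ − 17, so a solution requires the RHS to be a perfect cube.
Strategy: iterate y from -35 to 35, compute RHS = 2·y³ − 17, and check whether it is a (positive or negative) perfect cube.
Check small values of y:
  y = 0: RHS = -17 is not a perfect cube.
  y = 1: RHS = -15 is not a perfect cube.
  y = -1: RHS = -19 is not a perfect cube.
  y = 2: RHS = -1 = (-1)³ ⇒ x = -1 works.
  y = -2: RHS = -33 is not a perfect cube.
  y = 3: RHS = 37 is not a perfect cube.
  y = -3: RHS = -71 is not a perfect cube.
Continuing the search up to |y| = 35 finds no further solutions beyond those listed.
Collected solutions: (-1, 2).

Solutions (with |y| ≤ 35): (-1, 2).


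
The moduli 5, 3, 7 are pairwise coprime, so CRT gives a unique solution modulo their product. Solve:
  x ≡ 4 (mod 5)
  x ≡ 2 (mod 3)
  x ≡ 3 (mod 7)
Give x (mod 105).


Moduli 5, 3, 7 are pairwise coprime; by CRT there is a unique solution modulo M = 5 · 3 · 7 = 105.
Solve pairwise, accumulating the modulus:
  Start with x ≡ 4 (mod 5).
  Combine with x ≡ 2 (mod 3): since gcd(5, 3) = 1, we get a unique residue mod 15.
    Write x = 4 + 5·t and substitute into x ≡ 2 (mod 3): 5·t ≡ 2 − 4 = -2 (mod 3).
    Reduce coefficients mod 3: 2·t ≡ 1 (mod 3).
    The inverse of 2 mod 3 is 2 (since 2·2 = 4 = 1·3 + 1), so t ≡ 2·1 = 2 ≡ 2 (mod 3).
    Then x = 4 + 5·2 = 14, valid modulo lcm(5, 3) = 15: x ≡ 14 (mod 15).
  Combine with x ≡ 3 (mod 7): since gcd(15, 7) = 1, we get a unique residue mod 105.
    Write x = 14 + 15·t and substitute into x ≡ 3 (mod 7): 15·t ≡ 3 − 14 = -11 (mod 7).
    Reduce coefficients mod 7: 1·t ≡ 3 (mod 7).
    So t ≡ 3 (mod 7).
    Then x = 14 + 15·3 = 59, valid modulo lcm(15, 7) = 105: x ≡ 59 (mod 105).
Verify: 59 mod 5 = 4 ✓, 59 mod 3 = 2 ✓, 59 mod 7 = 3 ✓.

x ≡ 59 (mod 105).


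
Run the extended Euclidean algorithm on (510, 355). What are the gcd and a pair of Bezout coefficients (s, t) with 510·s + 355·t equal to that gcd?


Euclidean algorithm on (510, 355) — divide until remainder is 0:
  510 = 1 · 355 + 155
  355 = 2 · 155 + 45
  155 = 3 · 45 + 20
  45 = 2 · 20 + 5
  20 = 4 · 5 + 0
gcd(510, 355) = 5.
Track Bezout coefficients alongside the remainders: start with r₀ = 510 = a·1 + b·0 (s = 1, t = 0) and r₁ = 355 = a·0 + b·1 (s = 0, t = 1); each new remainder r_{k+1} = r_{k-1} − q_k·r_k inherits s_{k+1} = s_{k-1} − q_k·s_k, t_{k+1} = t_{k-1} − q_k·t_k, so r_k = a·s_k + b·t_k at every step:
  q = 1: r = 155, s = 1 − 1·0 = 1, t = 0 − 1·1 = -1  (check: 510·1 + 355·(-1) = 155)
  q = 2: r = 45, s = 0 − 2·1 = -2, t = 1 − 2·(-1) = 3  (check: 510·(-2) + 355·3 = 45)
  q = 3: r = 20, s = 1 − 3·(-2) = 7, t = -1 − 3·3 = -10  (check: 510·7 + 355·(-10) = 20)
  q = 2: r = 5, s = -2 − 2·7 = -16, t = 3 − 2·(-10) = 23  (check: 510·(-16) + 355·23 = 5)
The row with r = 5 (the gcd) gives the Bezout coefficients s = -16, t = 23.
Result: 510 · (-16) + 355 · (23) = 5.

gcd(510, 355) = 5; s = -16, t = 23 (check: 510·(-16) + 355·23 = 5).


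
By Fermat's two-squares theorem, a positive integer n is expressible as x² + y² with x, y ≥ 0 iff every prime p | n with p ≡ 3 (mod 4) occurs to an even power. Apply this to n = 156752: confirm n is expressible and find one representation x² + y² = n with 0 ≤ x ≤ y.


Step 1: Factor n = 156752 = 2^4 · 97 · 101.
Step 2: Check the mod-4 condition on each prime factor: 2 = 2 (special); 97 ≡ 1 (mod 4), exponent 1; 101 ≡ 1 (mod 4), exponent 1.
All primes ≡ 3 (mod 4) appear to even exponent (or don't appear), so by the two-squares theorem n IS expressible as a sum of two squares.
Step 3: Build a representation. Group n = k² · m with k = 4 and m = 97 · 101 = 9797 (a product of primes ≡ 1 (mod 4)); a representation of m scales to one of n via (k·x)² + (k·y)² = k²(x² + y²). Each prime p ≡ 1 (mod 4) is itself a sum of two squares; find a² by testing p − a² for a perfect square:
  97: 97 − 1² = 96, 97 − 2² = 93, 97 − 3² = 88, 97 − 4² = 81 = 9² ⇒ 97 = 4² + 9².
  101: 101 − 1² = 100 = 10² ⇒ 101 = 1² + 10².
  Combine using the Brahmagupta–Fibonacci identity (a² + b²)(c² + d²) = (ac − bd)² + (ad + bc)² = (ac + bd)² + (ad − bc)²:
  97 · 101 = 9797: from (4² + 9²)(1² + 10²), take (4·1 − 9·10, 4·10 + 9·1) = (4 − 90, 40 + 9) = (-86, 49); dropping signs (only squares matter) gives (86, 49); check 86² + 49² = 7396 + 2401 = 9797 ✓.
  Scale by k = 4: (4·86, 4·49) = (344, 196).
Step 4: Order so x ≤ y and verify: 196² + 344² = 38416 + 118336 = 156752 = n. ✓

n = 156752 = 196² + 344² (one valid representation with x ≤ y).


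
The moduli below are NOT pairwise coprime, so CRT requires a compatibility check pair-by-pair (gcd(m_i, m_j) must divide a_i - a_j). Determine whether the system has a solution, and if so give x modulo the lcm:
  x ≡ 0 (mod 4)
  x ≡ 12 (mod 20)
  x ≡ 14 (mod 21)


Moduli 4, 20, 21 are not pairwise coprime, so CRT works modulo lcm(m_i) when all pairwise compatibility conditions hold.
Pairwise compatibility: gcd(m_i, m_j) must divide a_i - a_j for every pair.
Merge one congruence at a time:
  Start: x ≡ 0 (mod 4).
  Combine with x ≡ 12 (mod 20): gcd(4, 20) = 4; 12 - 0 = 12, which IS divisible by 4, so compatible.
    Write x = 0 + 4·t and substitute into x ≡ 12 (mod 20): 4·t ≡ 12 − 0 = 12 (mod 20).
    Divide the congruence (and modulus) by g = 4: 1·t ≡ 3 (mod 5).
    So t ≡ 3 (mod 5).
    Then x = 0 + 4·3 = 12, valid modulo lcm(4, 20) = 20: x ≡ 12 (mod 20).
  Combine with x ≡ 14 (mod 21): gcd(20, 21) = 1; 14 - 12 = 2, which IS divisible by 1, so compatible.
    Write x = 12 + 20·t and substitute into x ≡ 14 (mod 21): 20·t ≡ 14 − 12 = 2 (mod 21).
    The inverse of 20 mod 21 is 20 (since 20·20 = 400 = 19·21 + 1), so t ≡ 20·2 = 40 ≡ 19 (mod 21).
    Then x = 12 + 20·19 = 392, valid modulo lcm(20, 21) = 420: x ≡ 392 (mod 420).
Verify: 392 mod 4 = 0, 392 mod 20 = 12, 392 mod 21 = 14.

x ≡ 392 (mod 420).


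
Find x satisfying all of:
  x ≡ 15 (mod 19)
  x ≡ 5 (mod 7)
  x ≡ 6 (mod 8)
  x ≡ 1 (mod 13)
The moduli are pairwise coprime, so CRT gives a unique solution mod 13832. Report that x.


Product of moduli M = 19 · 7 · 8 · 13 = 13832.
Merge one congruence at a time:
  Start: x ≡ 15 (mod 19).
  Combine with x ≡ 5 (mod 7); new modulus lcm = 133.
    Write x = 15 + 19·t and substitute into x ≡ 5 (mod 7): 19·t ≡ 5 − 15 = -10 (mod 7).
    Reduce coefficients mod 7: 5·t ≡ 4 (mod 7).
    The inverse of 5 mod 7 is 3 (since 5·3 = 15 = 2·7 + 1), so t ≡ 3·4 = 12 ≡ 5 (mod 7).
    Then x = 15 + 19·5 = 110, valid modulo lcm(19, 7) = 133: x ≡ 110 (mod 133).
  Combine with x ≡ 6 (mod 8); new modulus lcm = 1064.
    Write x = 110 + 133·t and substitute into x ≡ 6 (mod 8): 133·t ≡ 6 − 110 = -104 (mod 8).
    Reduce coefficients mod 8: 5·t ≡ 0 (mod 8).
    The inverse of 5 mod 8 is 5 (since 5·5 = 25 = 3·8 + 1), so t ≡ 5·0 = 0 ≡ 0 (mod 8).
    Then x = 110 + 133·0 = 110, valid modulo lcm(133, 8) = 1064: x ≡ 110 (mod 1064).
  Combine with x ≡ 1 (mod 13); new modulus lcm = 13832.
    Write x = 110 + 1064·t and substitute into x ≡ 1 (mod 13): 1064·t ≡ 1 − 110 = -109 (mod 13).
    Reduce coefficients mod 13: 11·t ≡ 8 (mod 13).
    The inverse of 11 mod 13 is 6 (since 11·6 = 66 = 5·13 + 1), so t ≡ 6·8 = 48 ≡ 9 (mod 13).
    Then x = 110 + 1064·9 = 9686, valid modulo lcm(1064, 13) = 13832: x ≡ 9686 (mod 13832).
Verify against each original: 9686 mod 19 = 15, 9686 mod 7 = 5, 9686 mod 8 = 6, 9686 mod 13 = 1.

x ≡ 9686 (mod 13832).


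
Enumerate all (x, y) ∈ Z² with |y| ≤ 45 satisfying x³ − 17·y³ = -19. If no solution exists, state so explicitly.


The equation is x³ - 17y³ = -19. For fixed y, x³ = 17·y³ − 19, so a solution requires the RHS to be a perfect cube.
Strategy: iterate y from -45 to 45, compute RHS = 17·y³ − 19, and check whether it is a (positive or negative) perfect cube.
Check small values of y:
  y = 0: RHS = -19 is not a perfect cube.
  y = 1: RHS = -2 is not a perfect cube.
  y = -1: RHS = -36 is not a perfect cube.
  y = 2: RHS = 117 is not a perfect cube.
  y = -2: RHS = -155 is not a perfect cube.
  y = 3: RHS = 440 is not a perfect cube.
  y = -3: RHS = -478 is not a perfect cube.
Continuing the search up to |y| = 45 finds no solutions either.
No (x, y) in the scanned range satisfies the equation.

No integer solutions with |y| ≤ 45.


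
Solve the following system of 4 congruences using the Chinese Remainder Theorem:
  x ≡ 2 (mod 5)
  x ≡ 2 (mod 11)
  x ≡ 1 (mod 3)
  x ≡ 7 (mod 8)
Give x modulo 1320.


Product of moduli M = 5 · 11 · 3 · 8 = 1320.
Merge one congruence at a time:
  Start: x ≡ 2 (mod 5).
  Combine with x ≡ 2 (mod 11); new modulus lcm = 55.
    Write x = 2 + 5·t and substitute into x ≡ 2 (mod 11): 5·t ≡ 2 − 2 = 0 (mod 11).
    The inverse of 5 mod 11 is 9 (since 5·9 = 45 = 4·11 + 1), so t ≡ 9·0 = 0 ≡ 0 (mod 11).
    Then x = 2 + 5·0 = 2, valid modulo lcm(5, 11) = 55: x ≡ 2 (mod 55).
  Combine with x ≡ 1 (mod 3); new modulus lcm = 165.
    Write x = 2 + 55·t and substitute into x ≡ 1 (mod 3): 55·t ≡ 1 − 2 = -1 (mod 3).
    Reduce coefficients mod 3: 1·t ≡ 2 (mod 3).
    So t ≡ 2 (mod 3).
    Then x = 2 + 55·2 = 112, valid modulo lcm(55, 3) = 165: x ≡ 112 (mod 165).
  Combine with x ≡ 7 (mod 8); new modulus lcm = 1320.
    Write x = 112 + 165·t and substitute into x ≡ 7 (mod 8): 165·t ≡ 7 − 112 = -105 (mod 8).
    Reduce coefficients mod 8: 5·t ≡ 7 (mod 8).
    The inverse of 5 mod 8 is 5 (since 5·5 = 25 = 3·8 + 1), so t ≡ 5·7 = 35 ≡ 3 (mod 8).
    Then x = 112 + 165·3 = 607, valid modulo lcm(165, 8) = 1320: x ≡ 607 (mod 1320).
Verify against each original: 607 mod 5 = 2, 607 mod 11 = 2, 607 mod 3 = 1, 607 mod 8 = 7.

x ≡ 607 (mod 1320).


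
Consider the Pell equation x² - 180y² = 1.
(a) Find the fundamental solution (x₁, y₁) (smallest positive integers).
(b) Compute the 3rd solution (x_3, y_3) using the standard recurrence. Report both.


Step 1: Find the fundamental solution (x₁, y₁) of x² - 180y² = 1.
  Expand √180 as a continued fraction. a₀ = ⌊√180⌋ = 13; iterate m_{k+1} = d_k·a_k − m_k, d_{k+1} = (180 − m_{k+1}²)/d_k, a_{k+1} = ⌊(a₀ + m_{k+1})/d_{k+1}⌋ (starting m₀ = 0, d₀ = 1), with convergents p_k = a_k·p_{k-1} + p_{k-2}, q_k = a_k·q_{k-1} + q_{k-2} (p₋₁ = 1, q₋₁ = 0):
  k = 0: a₀ = 13; p₀/q₀ = 13/1; p₀² − 180·q₀² = 169 − 180 = -11.
  k = 1: m = 13, d = 11, a = ⌊(13 + 13)/11⌋ = 2; p/q = (2·13 + 1)/(2·1 + 0) = 27/2; p² − 180·q² = 729 − 720 = 9.
  k = 2: m = 9, d = 9, a = ⌊(13 + 9)/9⌋ = 2; p/q = (2·27 + 13)/(2·2 + 1) = 67/5; p² − 180·q² = 4489 − 4500 = -11.
  k = 3: m = 9, d = 11, a = ⌊(13 + 9)/11⌋ = 2; p/q = (2·67 + 27)/(2·5 + 2) = 161/12; p² − 180·q² = 25921 − 25920 = 1.
  The first convergent with p² − 180·q² = 1 gives the fundamental solution (x₁, y₁) = (161, 12).
Step 2: Apply the recurrence (x_{n+1}, y_{n+1}) = (x₁x_n + 180y₁y_n, x₁y_n + y₁x_n) repeatedly.
  From (x_1, y_1) = (161, 12): x_2 = 161·161 + 180·12·12 = 51841; y_2 = 161·12 + 12·161 = 3864.
  From (x_2, y_2) = (51841, 3864): x_3 = 161·51841 + 180·12·3864 = 16692641; y_3 = 161·3864 + 12·51841 = 1244196.
Step 3: Verify x_3² - 180·y_3² = 278644263554881 - 278644263554880 = 1 (should be 1). ✓

(x_1, y_1) = (161, 12); (x_3, y_3) = (16692641, 1244196).


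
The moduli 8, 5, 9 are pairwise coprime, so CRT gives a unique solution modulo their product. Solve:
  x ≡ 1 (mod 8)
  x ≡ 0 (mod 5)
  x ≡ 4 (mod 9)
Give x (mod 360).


Moduli 8, 5, 9 are pairwise coprime; by CRT there is a unique solution modulo M = 8 · 5 · 9 = 360.
Solve pairwise, accumulating the modulus:
  Start with x ≡ 1 (mod 8).
  Combine with x ≡ 0 (mod 5): since gcd(8, 5) = 1, we get a unique residue mod 40.
    Write x = 1 + 8·t and substitute into x ≡ 0 (mod 5): 8·t ≡ 0 − 1 = -1 (mod 5).
    Reduce coefficients mod 5: 3·t ≡ 4 (mod 5).
    The inverse of 3 mod 5 is 2 (since 3·2 = 6 = 1·5 + 1), so t ≡ 2·4 = 8 ≡ 3 (mod 5).
    Then x = 1 + 8·3 = 25, valid modulo lcm(8, 5) = 40: x ≡ 25 (mod 40).
  Combine with x ≡ 4 (mod 9): since gcd(40, 9) = 1, we get a unique residue mod 360.
    Write x = 25 + 40·t and substitute into x ≡ 4 (mod 9): 40·t ≡ 4 − 25 = -21 (mod 9).
    Reduce coefficients mod 9: 4·t ≡ 6 (mod 9).
    The inverse of 4 mod 9 is 7 (since 4·7 = 28 = 3·9 + 1), so t ≡ 7·6 = 42 ≡ 6 (mod 9).
    Then x = 25 + 40·6 = 265, valid modulo lcm(40, 9) = 360: x ≡ 265 (mod 360).
Verify: 265 mod 8 = 1 ✓, 265 mod 5 = 0 ✓, 265 mod 9 = 4 ✓.

x ≡ 265 (mod 360).


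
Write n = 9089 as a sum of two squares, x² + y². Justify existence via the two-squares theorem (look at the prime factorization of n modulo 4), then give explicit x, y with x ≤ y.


Step 1: Factor n = 9089 = 61 · 149.
Step 2: Check the mod-4 condition on each prime factor: 61 ≡ 1 (mod 4), exponent 1; 149 ≡ 1 (mod 4), exponent 1.
All primes ≡ 3 (mod 4) appear to even exponent (or don't appear), so by the two-squares theorem n IS expressible as a sum of two squares.
Step 3: Build a representation. Here n = 61 · 149 is a product of primes ≡ 1 (mod 4). Each prime p ≡ 1 (mod 4) is itself a sum of two squares; find a² by testing p − a² for a perfect square:
  61: 61 − 1² = 60, 61 − 2² = 57, 61 − 3² = 52, 61 − 4² = 45, 61 − 5² = 36 = 6² ⇒ 61 = 5² + 6².
  149: 149 − 1² = 148, 149 − 2² = 145, 149 − 3² = 140, 149 − 4² = 133, 149 − 5² = 124, 149 − 6² = 113, 149 − 7² = 100 = 10² ⇒ 149 = 7² + 10².
  Combine using the Brahmagupta–Fibonacci identity (a² + b²)(c² + d²) = (ac − bd)² + (ad + bc)² = (ac + bd)² + (ad − bc)²:
  61 · 149 = 9089: from (5² + 6²)(7² + 10²), take (5·7 − 6·10, 5·10 + 6·7) = (35 − 60, 50 + 42) = (-25, 92); dropping signs (only squares matter) gives (25, 92); check 25² + 92² = 625 + 8464 = 9089 ✓.
Step 4: Order so x ≤ y and verify: 25² + 92² = 625 + 8464 = 9089 = n. ✓

n = 9089 = 25² + 92² (one valid representation with x ≤ y).


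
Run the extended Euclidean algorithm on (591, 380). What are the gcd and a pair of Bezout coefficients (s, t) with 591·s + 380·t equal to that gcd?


Euclidean algorithm on (591, 380) — divide until remainder is 0:
  591 = 1 · 380 + 211
  380 = 1 · 211 + 169
  211 = 1 · 169 + 42
  169 = 4 · 42 + 1
  42 = 42 · 1 + 0
gcd(591, 380) = 1.
Track Bezout coefficients alongside the remainders: start with r₀ = 591 = a·1 + b·0 (s = 1, t = 0) and r₁ = 380 = a·0 + b·1 (s = 0, t = 1); each new remainder r_{k+1} = r_{k-1} − q_k·r_k inherits s_{k+1} = s_{k-1} − q_k·s_k, t_{k+1} = t_{k-1} − q_k·t_k, so r_k = a·s_k + b·t_k at every step:
  q = 1: r = 211, s = 1 − 1·0 = 1, t = 0 − 1·1 = -1  (check: 591·1 + 380·(-1) = 211)
  q = 1: r = 169, s = 0 − 1·1 = -1, t = 1 − 1·(-1) = 2  (check: 591·(-1) + 380·2 = 169)
  q = 1: r = 42, s = 1 − 1·(-1) = 2, t = -1 − 1·2 = -3  (check: 591·2 + 380·(-3) = 42)
  q = 4: r = 1, s = -1 − 4·2 = -9, t = 2 − 4·(-3) = 14  (check: 591·(-9) + 380·14 = 1)
The row with r = 1 (the gcd) gives the Bezout coefficients s = -9, t = 14.
Result: 591 · (-9) + 380 · (14) = 1.

gcd(591, 380) = 1; s = -9, t = 14 (check: 591·(-9) + 380·14 = 1).


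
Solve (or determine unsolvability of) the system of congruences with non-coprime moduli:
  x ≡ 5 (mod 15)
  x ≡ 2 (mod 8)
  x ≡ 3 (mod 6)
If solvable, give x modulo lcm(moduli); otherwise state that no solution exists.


Moduli 15, 8, 6 are not pairwise coprime, so CRT works modulo lcm(m_i) when all pairwise compatibility conditions hold.
Pairwise compatibility: gcd(m_i, m_j) must divide a_i - a_j for every pair.
Merge one congruence at a time:
  Start: x ≡ 5 (mod 15).
  Combine with x ≡ 2 (mod 8): gcd(15, 8) = 1; 2 - 5 = -3, which IS divisible by 1, so compatible.
    Write x = 5 + 15·t and substitute into x ≡ 2 (mod 8): 15·t ≡ 2 − 5 = -3 (mod 8).
    Reduce coefficients mod 8: 7·t ≡ 5 (mod 8).
    The inverse of 7 mod 8 is 7 (since 7·7 = 49 = 6·8 + 1), so t ≡ 7·5 = 35 ≡ 3 (mod 8).
    Then x = 5 + 15·3 = 50, valid modulo lcm(15, 8) = 120: x ≡ 50 (mod 120).
  Combine with x ≡ 3 (mod 6): gcd(120, 6) = 6, and 3 - 50 = -47 is NOT divisible by 6.
    ⇒ system is inconsistent (no integer solution).

No solution (the system is inconsistent).


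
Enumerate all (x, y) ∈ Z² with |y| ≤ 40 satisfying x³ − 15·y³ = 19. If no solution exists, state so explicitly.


The equation is x³ - 15y³ = 19. For fixed y, x³ = 15·y³ + 19, so a solution requires the RHS to be a perfect cube.
Strategy: iterate y from -40 to 40, compute RHS = 15·y³ + 19, and check whether it is a (positive or negative) perfect cube.
Check small values of y:
  y = 0: RHS = 19 is not a perfect cube.
  y = 1: RHS = 34 is not a perfect cube.
  y = -1: RHS = 4 is not a perfect cube.
  y = 2: RHS = 139 is not a perfect cube.
  y = -2: RHS = -101 is not a perfect cube.
  y = 3: RHS = 424 is not a perfect cube.
  y = -3: RHS = -386 is not a perfect cube.
Continuing the search up to |y| = 40 finds no solutions either.
No (x, y) in the scanned range satisfies the equation.

No integer solutions with |y| ≤ 40.


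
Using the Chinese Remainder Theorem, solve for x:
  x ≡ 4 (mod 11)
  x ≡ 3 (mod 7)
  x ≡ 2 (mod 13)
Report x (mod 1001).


Moduli 11, 7, 13 are pairwise coprime; by CRT there is a unique solution modulo M = 11 · 7 · 13 = 1001.
Solve pairwise, accumulating the modulus:
  Start with x ≡ 4 (mod 11).
  Combine with x ≡ 3 (mod 7): since gcd(11, 7) = 1, we get a unique residue mod 77.
    Write x = 4 + 11·t and substitute into x ≡ 3 (mod 7): 11·t ≡ 3 − 4 = -1 (mod 7).
    Reduce coefficients mod 7: 4·t ≡ 6 (mod 7).
    The inverse of 4 mod 7 is 2 (since 4·2 = 8 = 1·7 + 1), so t ≡ 2·6 = 12 ≡ 5 (mod 7).
    Then x = 4 + 11·5 = 59, valid modulo lcm(11, 7) = 77: x ≡ 59 (mod 77).
  Combine with x ≡ 2 (mod 13): since gcd(77, 13) = 1, we get a unique residue mod 1001.
    Write x = 59 + 77·t and substitute into x ≡ 2 (mod 13): 77·t ≡ 2 − 59 = -57 (mod 13).
    Reduce coefficients mod 13: 12·t ≡ 8 (mod 13).
    The inverse of 12 mod 13 is 12 (since 12·12 = 144 = 11·13 + 1), so t ≡ 12·8 = 96 ≡ 5 (mod 13).
    Then x = 59 + 77·5 = 444, valid modulo lcm(77, 13) = 1001: x ≡ 444 (mod 1001).
Verify: 444 mod 11 = 4 ✓, 444 mod 7 = 3 ✓, 444 mod 13 = 2 ✓.

x ≡ 444 (mod 1001).


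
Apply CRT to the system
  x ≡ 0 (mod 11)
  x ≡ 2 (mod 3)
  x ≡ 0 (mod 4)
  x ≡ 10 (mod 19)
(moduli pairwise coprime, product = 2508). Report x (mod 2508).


Product of moduli M = 11 · 3 · 4 · 19 = 2508.
Merge one congruence at a time:
  Start: x ≡ 0 (mod 11).
  Combine with x ≡ 2 (mod 3); new modulus lcm = 33.
    Write x = 0 + 11·t and substitute into x ≡ 2 (mod 3): 11·t ≡ 2 − 0 = 2 (mod 3).
    Reduce coefficients mod 3: 2·t ≡ 2 (mod 3).
    The inverse of 2 mod 3 is 2 (since 2·2 = 4 = 1·3 + 1), so t ≡ 2·2 = 4 ≡ 1 (mod 3).
    Then x = 0 + 11·1 = 11, valid modulo lcm(11, 3) = 33: x ≡ 11 (mod 33).
  Combine with x ≡ 0 (mod 4); new modulus lcm = 132.
    Write x = 11 + 33·t and substitute into x ≡ 0 (mod 4): 33·t ≡ 0 − 11 = -11 (mod 4).
    Reduce coefficients mod 4: 1·t ≡ 1 (mod 4).
    So t ≡ 1 (mod 4).
    Then x = 11 + 33·1 = 44, valid modulo lcm(33, 4) = 132: x ≡ 44 (mod 132).
  Combine with x ≡ 10 (mod 19); new modulus lcm = 2508.
    Write x = 44 + 132·t and substitute into x ≡ 10 (mod 19): 132·t ≡ 10 − 44 = -34 (mod 19).
    Reduce coefficients mod 19: 18·t ≡ 4 (mod 19).
    The inverse of 18 mod 19 is 18 (since 18·18 = 324 = 17·19 + 1), so t ≡ 18·4 = 72 ≡ 15 (mod 19).
    Then x = 44 + 132·15 = 2024, valid modulo lcm(132, 19) = 2508: x ≡ 2024 (mod 2508).
Verify against each original: 2024 mod 11 = 0, 2024 mod 3 = 2, 2024 mod 4 = 0, 2024 mod 19 = 10.

x ≡ 2024 (mod 2508).


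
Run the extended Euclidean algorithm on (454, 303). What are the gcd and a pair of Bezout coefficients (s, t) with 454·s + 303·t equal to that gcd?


Euclidean algorithm on (454, 303) — divide until remainder is 0:
  454 = 1 · 303 + 151
  303 = 2 · 151 + 1
  151 = 151 · 1 + 0
gcd(454, 303) = 1.
Track Bezout coefficients alongside the remainders: start with r₀ = 454 = a·1 + b·0 (s = 1, t = 0) and r₁ = 303 = a·0 + b·1 (s = 0, t = 1); each new remainder r_{k+1} = r_{k-1} − q_k·r_k inherits s_{k+1} = s_{k-1} − q_k·s_k, t_{k+1} = t_{k-1} − q_k·t_k, so r_k = a·s_k + b·t_k at every step:
  q = 1: r = 151, s = 1 − 1·0 = 1, t = 0 − 1·1 = -1  (check: 454·1 + 303·(-1) = 151)
  q = 2: r = 1, s = 0 − 2·1 = -2, t = 1 − 2·(-1) = 3  (check: 454·(-2) + 303·3 = 1)
The row with r = 1 (the gcd) gives the Bezout coefficients s = -2, t = 3.
Result: 454 · (-2) + 303 · (3) = 1.

gcd(454, 303) = 1; s = -2, t = 3 (check: 454·(-2) + 303·3 = 1).


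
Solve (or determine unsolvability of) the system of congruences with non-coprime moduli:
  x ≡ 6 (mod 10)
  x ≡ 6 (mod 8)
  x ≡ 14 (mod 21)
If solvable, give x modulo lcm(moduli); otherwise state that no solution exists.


Moduli 10, 8, 21 are not pairwise coprime, so CRT works modulo lcm(m_i) when all pairwise compatibility conditions hold.
Pairwise compatibility: gcd(m_i, m_j) must divide a_i - a_j for every pair.
Merge one congruence at a time:
  Start: x ≡ 6 (mod 10).
  Combine with x ≡ 6 (mod 8): gcd(10, 8) = 2; 6 - 6 = 0, which IS divisible by 2, so compatible.
    Write x = 6 + 10·t and substitute into x ≡ 6 (mod 8): 10·t ≡ 6 − 6 = 0 (mod 8).
    Divide the congruence (and modulus) by g = 2: 5·t ≡ 0 (mod 4).
    Reduce coefficients mod 4: 1·t ≡ 0 (mod 4).
    So t ≡ 0 (mod 4).
    Then x = 6 + 10·0 = 6, valid modulo lcm(10, 8) = 40: x ≡ 6 (mod 40).
  Combine with x ≡ 14 (mod 21): gcd(40, 21) = 1; 14 - 6 = 8, which IS divisible by 1, so compatible.
    Write x = 6 + 40·t and substitute into x ≡ 14 (mod 21): 40·t ≡ 14 − 6 = 8 (mod 21).
    Reduce coefficients mod 21: 19·t ≡ 8 (mod 21).
    The inverse of 19 mod 21 is 10 (since 19·10 = 190 = 9·21 + 1), so t ≡ 10·8 = 80 ≡ 17 (mod 21).
    Then x = 6 + 40·17 = 686, valid modulo lcm(40, 21) = 840: x ≡ 686 (mod 840).
Verify: 686 mod 10 = 6, 686 mod 8 = 6, 686 mod 21 = 14.

x ≡ 686 (mod 840).


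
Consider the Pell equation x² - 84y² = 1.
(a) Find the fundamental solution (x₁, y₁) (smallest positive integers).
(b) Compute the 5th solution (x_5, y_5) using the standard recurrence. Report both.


Step 1: Find the fundamental solution (x₁, y₁) of x² - 84y² = 1.
  Expand √84 as a continued fraction. a₀ = ⌊√84⌋ = 9; iterate m_{k+1} = d_k·a_k − m_k, d_{k+1} = (84 − m_{k+1}²)/d_k, a_{k+1} = ⌊(a₀ + m_{k+1})/d_{k+1}⌋ (starting m₀ = 0, d₀ = 1), with convergents p_k = a_k·p_{k-1} + p_{k-2}, q_k = a_k·q_{k-1} + q_{k-2} (p₋₁ = 1, q₋₁ = 0):
  k = 0: a₀ = 9; p₀/q₀ = 9/1; p₀² − 84·q₀² = 81 − 84 = -3.
  k = 1: m = 9, d = 3, a = ⌊(9 + 9)/3⌋ = 6; p/q = (6·9 + 1)/(6·1 + 0) = 55/6; p² − 84·q² = 3025 − 3024 = 1.
  The first convergent with p² − 84·q² = 1 gives the fundamental solution (x₁, y₁) = (55, 6).
Step 2: Apply the recurrence (x_{n+1}, y_{n+1}) = (x₁x_n + 84y₁y_n, x₁y_n + y₁x_n) repeatedly.
  From (x_1, y_1) = (55, 6): x_2 = 55·55 + 84·6·6 = 6049; y_2 = 55·6 + 6·55 = 660.
  From (x_2, y_2) = (6049, 660): x_3 = 55·6049 + 84·6·660 = 665335; y_3 = 55·660 + 6·6049 = 72594.
  From (x_3, y_3) = (665335, 72594): x_4 = 55·665335 + 84·6·72594 = 73180801; y_4 = 55·72594 + 6·665335 = 7984680.
  From (x_4, y_4) = (73180801, 7984680): x_5 = 55·73180801 + 84·6·7984680 = 8049222775; y_5 = 55·7984680 + 6·73180801 = 878242206.
Step 3: Verify x_5² - 84·y_5² = 64789987281578700625 - 64789987281578700624 = 1 (should be 1). ✓

(x_1, y_1) = (55, 6); (x_5, y_5) = (8049222775, 878242206).


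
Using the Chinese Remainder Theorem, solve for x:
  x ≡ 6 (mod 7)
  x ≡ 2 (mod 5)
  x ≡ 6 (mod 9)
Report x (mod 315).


Moduli 7, 5, 9 are pairwise coprime; by CRT there is a unique solution modulo M = 7 · 5 · 9 = 315.
Solve pairwise, accumulating the modulus:
  Start with x ≡ 6 (mod 7).
  Combine with x ≡ 2 (mod 5): since gcd(7, 5) = 1, we get a unique residue mod 35.
    Write x = 6 + 7·t and substitute into x ≡ 2 (mod 5): 7·t ≡ 2 − 6 = -4 (mod 5).
    Reduce coefficients mod 5: 2·t ≡ 1 (mod 5).
    The inverse of 2 mod 5 is 3 (since 2·3 = 6 = 1·5 + 1), so t ≡ 3·1 = 3 ≡ 3 (mod 5).
    Then x = 6 + 7·3 = 27, valid modulo lcm(7, 5) = 35: x ≡ 27 (mod 35).
  Combine with x ≡ 6 (mod 9): since gcd(35, 9) = 1, we get a unique residue mod 315.
    Write x = 27 + 35·t and substitute into x ≡ 6 (mod 9): 35·t ≡ 6 − 27 = -21 (mod 9).
    Reduce coefficients mod 9: 8·t ≡ 6 (mod 9).
    The inverse of 8 mod 9 is 8 (since 8·8 = 64 = 7·9 + 1), so t ≡ 8·6 = 48 ≡ 3 (mod 9).
    Then x = 27 + 35·3 = 132, valid modulo lcm(35, 9) = 315: x ≡ 132 (mod 315).
Verify: 132 mod 7 = 6 ✓, 132 mod 5 = 2 ✓, 132 mod 9 = 6 ✓.

x ≡ 132 (mod 315).


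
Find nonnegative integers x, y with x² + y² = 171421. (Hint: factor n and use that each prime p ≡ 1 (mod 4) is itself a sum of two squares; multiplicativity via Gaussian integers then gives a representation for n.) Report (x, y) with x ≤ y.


Step 1: Factor n = 171421 = 37 · 41 · 113.
Step 2: Check the mod-4 condition on each prime factor: 37 ≡ 1 (mod 4), exponent 1; 41 ≡ 1 (mod 4), exponent 1; 113 ≡ 1 (mod 4), exponent 1.
All primes ≡ 3 (mod 4) appear to even exponent (or don't appear), so by the two-squares theorem n IS expressible as a sum of two squares.
Step 3: Build a representation. Here n = 37 · 41 · 113 is a product of primes ≡ 1 (mod 4). Each prime p ≡ 1 (mod 4) is itself a sum of two squares; find a² by testing p − a² for a perfect square:
  37: 37 − 1² = 36 = 6² ⇒ 37 = 1² + 6².
  41: 41 − 1² = 40, 41 − 2² = 37, 41 − 3² = 32, 41 − 4² = 25 = 5² ⇒ 41 = 4² + 5².
  113: 113 − 1² = 112, 113 − 2² = 109, 113 − 3² = 104, 113 − 4² = 97, 113 − 5² = 88, 113 − 6² = 77, 113 − 7² = 64 = 8² ⇒ 113 = 7² + 8².
  Combine using the Brahmagupta–Fibonacci identity (a² + b²)(c² + d²) = (ac − bd)² + (ad + bc)² = (ac + bd)² + (ad − bc)²:
  37 · 41 = 1517: from (1² + 6²)(4² + 5²), take (1·4 − 6·5, 1·5 + 6·4) = (4 − 30, 5 + 24) = (-26, 29); dropping signs (only squares matter) gives (26, 29); check 26² + 29² = 676 + 841 = 1517 ✓.
  1517 · 113 = 171421: from (26² + 29²)(7² + 8²), take (26·7 − 29·8, 26·8 + 29·7) = (182 − 232, 208 + 203) = (-50, 411); dropping signs (only squares matter) gives (50, 411); check 50² + 411² = 2500 + 168921 = 171421 ✓.
Step 4: Order so x ≤ y and verify: 50² + 411² = 2500 + 168921 = 171421 = n. ✓

n = 171421 = 50² + 411² (one valid representation with x ≤ y).
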